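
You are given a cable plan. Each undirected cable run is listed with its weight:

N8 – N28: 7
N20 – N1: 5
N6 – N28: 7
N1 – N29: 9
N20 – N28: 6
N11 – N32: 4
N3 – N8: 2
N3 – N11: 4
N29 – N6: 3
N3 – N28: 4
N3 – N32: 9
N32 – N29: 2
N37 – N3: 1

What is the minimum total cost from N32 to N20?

16

Enumerating some paths:
N32 → N29 → N6 → N28 → N20: 2+3+7+6 = 18
N32 → N29 → N1 → N20: 2+9+5 = 16
The minimum is 16 via N32 → N29 → N1 → N20.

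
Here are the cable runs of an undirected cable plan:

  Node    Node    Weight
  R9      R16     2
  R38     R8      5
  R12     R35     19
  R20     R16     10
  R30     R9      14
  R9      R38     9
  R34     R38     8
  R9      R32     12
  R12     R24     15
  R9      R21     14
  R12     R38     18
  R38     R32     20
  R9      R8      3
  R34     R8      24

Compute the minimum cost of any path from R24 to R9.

41

Settle nodes by increasing distance from R24:
R24: 0
R12: 15  (via R24)
R38: 33  (via R12)
R35: 34  (via R12)
R8: 38  (via R38)
R9: 41  (via R8)
Shortest route: R24 → R12 → R38 → R8 → R9 = 41.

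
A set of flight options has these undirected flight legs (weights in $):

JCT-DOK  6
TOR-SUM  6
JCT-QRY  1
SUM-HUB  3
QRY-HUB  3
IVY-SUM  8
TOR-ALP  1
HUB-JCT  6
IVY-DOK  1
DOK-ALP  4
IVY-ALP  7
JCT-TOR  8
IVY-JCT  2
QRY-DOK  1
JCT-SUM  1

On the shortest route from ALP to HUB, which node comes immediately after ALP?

DOK

Candidate routes:
ALP - DOK - QRY - HUB: 4+1+3 = 8
ALP - DOK - IVY - JCT - SUM - HUB: 4+1+2+1+3 = 11
ALP - TOR - SUM - HUB: 1+6+3 = 10
ALP - DOK - QRY - JCT - SUM - HUB: 4+1+1+1+3 = 10
Cheapest is ALP - DOK - QRY - HUB at $8.
So from ALP the first move is to DOK.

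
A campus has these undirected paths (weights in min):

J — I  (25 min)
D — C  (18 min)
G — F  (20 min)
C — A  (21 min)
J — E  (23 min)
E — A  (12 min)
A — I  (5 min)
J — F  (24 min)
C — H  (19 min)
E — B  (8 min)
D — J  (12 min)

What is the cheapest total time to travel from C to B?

41 min

Settle nodes by increasing distance from C:
C: 0
D: 18  (via C)
H: 19  (via C)
A: 21  (via C)
I: 26  (via A)
J: 30  (via D)
E: 33  (via A)
B: 41  (via E)
Shortest route: C–A–E–B = 41 min.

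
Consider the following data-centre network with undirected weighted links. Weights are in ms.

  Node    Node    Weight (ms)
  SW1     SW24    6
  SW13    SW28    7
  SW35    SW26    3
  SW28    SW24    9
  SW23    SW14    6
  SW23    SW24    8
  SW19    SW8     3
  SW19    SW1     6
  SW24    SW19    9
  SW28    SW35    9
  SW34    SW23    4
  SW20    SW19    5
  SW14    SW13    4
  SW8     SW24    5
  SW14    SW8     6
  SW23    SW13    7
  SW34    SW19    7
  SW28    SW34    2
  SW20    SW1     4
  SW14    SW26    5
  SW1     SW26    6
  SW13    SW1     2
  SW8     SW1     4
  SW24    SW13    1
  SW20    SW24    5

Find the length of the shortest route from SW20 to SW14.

10 ms

Running Dijkstra from SW20:
SW20: 0
SW1: 4  (via SW20)
SW19: 5  (via SW20)
SW24: 5  (via SW20)
SW13: 6  (via SW1)
SW8: 8  (via SW1)
SW14: 10  (via SW13)
Shortest route: SW20 → SW1 → SW13 → SW14 = 10 ms.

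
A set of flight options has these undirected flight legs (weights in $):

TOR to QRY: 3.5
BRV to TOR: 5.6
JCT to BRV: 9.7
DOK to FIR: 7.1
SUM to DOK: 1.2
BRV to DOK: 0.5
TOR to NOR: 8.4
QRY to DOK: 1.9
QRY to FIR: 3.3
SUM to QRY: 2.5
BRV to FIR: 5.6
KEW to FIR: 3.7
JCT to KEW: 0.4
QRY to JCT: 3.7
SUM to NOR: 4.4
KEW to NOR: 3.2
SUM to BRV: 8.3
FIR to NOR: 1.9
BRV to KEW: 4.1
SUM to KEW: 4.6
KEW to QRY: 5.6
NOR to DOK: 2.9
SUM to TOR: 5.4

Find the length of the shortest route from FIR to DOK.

Shortest distances from FIR:
FIR: 0
NOR: 1.9  (via FIR)
QRY: 3.3  (via FIR)
KEW: 3.7  (via FIR)
JCT: 4.1  (via KEW)
DOK: 4.8  (via NOR)
Shortest route: FIR → NOR → DOK = $4.8.

$4.8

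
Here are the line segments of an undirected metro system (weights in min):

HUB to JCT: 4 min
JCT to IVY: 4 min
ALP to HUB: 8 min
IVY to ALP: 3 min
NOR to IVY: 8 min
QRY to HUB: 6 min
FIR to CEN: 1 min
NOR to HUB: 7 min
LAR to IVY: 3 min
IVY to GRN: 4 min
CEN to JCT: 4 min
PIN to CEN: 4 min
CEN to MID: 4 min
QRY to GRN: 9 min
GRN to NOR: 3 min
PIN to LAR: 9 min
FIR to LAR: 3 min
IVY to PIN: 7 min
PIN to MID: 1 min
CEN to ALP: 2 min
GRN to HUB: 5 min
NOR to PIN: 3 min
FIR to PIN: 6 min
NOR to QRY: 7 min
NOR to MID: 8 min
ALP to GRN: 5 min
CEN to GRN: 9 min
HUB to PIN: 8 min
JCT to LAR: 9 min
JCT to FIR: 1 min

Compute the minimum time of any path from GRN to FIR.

8 min

Shortest distances from GRN:
GRN: 0
NOR: 3  (via GRN)
IVY: 4  (via GRN)
HUB: 5  (via GRN)
ALP: 5  (via GRN)
PIN: 6  (via NOR)
LAR: 7  (via IVY)
MID: 7  (via PIN)
CEN: 7  (via ALP)
FIR: 8  (via CEN)
Shortest route: GRN–ALP–CEN–FIR = 8 min.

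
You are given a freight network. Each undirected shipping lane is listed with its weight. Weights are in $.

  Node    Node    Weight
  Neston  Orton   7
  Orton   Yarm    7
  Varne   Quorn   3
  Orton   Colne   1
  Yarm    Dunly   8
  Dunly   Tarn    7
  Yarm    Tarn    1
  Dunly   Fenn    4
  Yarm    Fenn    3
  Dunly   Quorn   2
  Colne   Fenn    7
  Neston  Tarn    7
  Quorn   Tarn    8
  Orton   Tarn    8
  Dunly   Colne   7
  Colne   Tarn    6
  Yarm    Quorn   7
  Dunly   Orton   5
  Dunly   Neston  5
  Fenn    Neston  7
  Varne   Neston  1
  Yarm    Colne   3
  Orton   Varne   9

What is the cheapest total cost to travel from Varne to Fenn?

Shortest distances from Varne:
Varne: 0
Neston: 1  (via Varne)
Quorn: 3  (via Varne)
Dunly: 5  (via Quorn)
Tarn: 8  (via Neston)
Fenn: 8  (via Neston)
Shortest route: Varne–Neston–Fenn = $8.

$8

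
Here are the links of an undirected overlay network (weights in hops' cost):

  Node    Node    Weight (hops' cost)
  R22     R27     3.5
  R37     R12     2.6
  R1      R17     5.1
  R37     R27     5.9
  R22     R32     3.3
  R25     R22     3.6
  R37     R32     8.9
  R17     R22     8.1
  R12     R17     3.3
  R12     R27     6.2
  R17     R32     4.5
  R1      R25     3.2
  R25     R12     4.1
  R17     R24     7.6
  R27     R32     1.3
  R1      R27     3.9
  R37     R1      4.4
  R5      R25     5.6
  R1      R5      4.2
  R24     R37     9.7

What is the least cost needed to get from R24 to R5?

16.9 hops' cost

Candidate routes:
R24–R17–R32–R27–R1–R5: 7.6+4.5+1.3+3.9+4.2 = 21.5
R24–R37–R1–R5: 9.7+4.4+4.2 = 18.3
R24–R17–R12–R25–R5: 7.6+3.3+4.1+5.6 = 20.6
R24–R17–R1–R5: 7.6+5.1+4.2 = 16.9
The minimum is 16.9 hops' cost via R24–R17–R1–R5.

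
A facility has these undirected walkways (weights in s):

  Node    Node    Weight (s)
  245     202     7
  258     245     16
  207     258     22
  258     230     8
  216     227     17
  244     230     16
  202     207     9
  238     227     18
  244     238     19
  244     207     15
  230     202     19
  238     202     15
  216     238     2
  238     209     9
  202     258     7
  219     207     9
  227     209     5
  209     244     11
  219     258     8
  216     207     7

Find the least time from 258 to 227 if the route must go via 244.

40 s

Shortest 258→244: 258–230–244 = 24
Best 244 to 227: 244–209–227 costing 16
Total via 244: 24 + 16 = 40 s.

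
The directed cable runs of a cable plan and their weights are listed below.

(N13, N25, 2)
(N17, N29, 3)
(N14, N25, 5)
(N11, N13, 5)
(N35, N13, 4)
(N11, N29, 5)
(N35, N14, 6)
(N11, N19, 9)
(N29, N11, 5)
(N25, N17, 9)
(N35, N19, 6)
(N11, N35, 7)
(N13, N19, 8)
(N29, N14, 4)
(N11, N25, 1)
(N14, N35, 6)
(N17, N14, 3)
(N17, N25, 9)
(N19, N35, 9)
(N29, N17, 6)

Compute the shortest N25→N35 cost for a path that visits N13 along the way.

Shortest N25→N13: N25 → N17 → N29 → N11 → N13 = 22
Best N13 to N35: N13 → N19 → N35 costing 17
Total via N13: 22 + 17 = 39.

39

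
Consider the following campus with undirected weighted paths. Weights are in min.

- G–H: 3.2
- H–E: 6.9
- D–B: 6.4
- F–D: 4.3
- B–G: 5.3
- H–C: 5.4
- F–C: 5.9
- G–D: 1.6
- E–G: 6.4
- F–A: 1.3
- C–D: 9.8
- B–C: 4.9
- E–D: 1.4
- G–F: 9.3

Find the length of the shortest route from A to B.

Compare a few routes:
A → F → G → B: 1.3+9.3+5.3 = 15.9
A → F → C → B: 1.3+5.9+4.9 = 12.1
A → F → D → B: 1.3+4.3+6.4 = 12
A → F → D → G → B: 1.3+4.3+1.6+5.3 = 12.5
Cheapest is A → F → D → B at 12 min.

12 min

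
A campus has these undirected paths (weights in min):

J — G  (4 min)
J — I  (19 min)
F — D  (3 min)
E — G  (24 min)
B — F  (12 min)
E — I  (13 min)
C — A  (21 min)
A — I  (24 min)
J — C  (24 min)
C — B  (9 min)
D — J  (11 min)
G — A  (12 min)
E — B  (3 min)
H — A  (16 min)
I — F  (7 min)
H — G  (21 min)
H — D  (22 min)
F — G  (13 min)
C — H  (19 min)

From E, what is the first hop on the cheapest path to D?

Enumerating some paths:
E - B - F - D: 3+12+3 = 18
E - I - F - D: 13+7+3 = 23
Cheapest is E - B - F - D at 18 min.
So from E the first move is to B.

B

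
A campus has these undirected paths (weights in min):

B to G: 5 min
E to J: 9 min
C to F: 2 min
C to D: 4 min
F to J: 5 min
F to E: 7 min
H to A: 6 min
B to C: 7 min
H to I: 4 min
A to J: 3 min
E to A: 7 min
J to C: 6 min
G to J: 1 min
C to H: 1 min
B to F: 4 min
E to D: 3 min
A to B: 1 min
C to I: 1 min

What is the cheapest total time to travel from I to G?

8 min

Shortest distances from I:
I: 0
C: 1  (via I)
H: 2  (via C)
F: 3  (via C)
D: 5  (via C)
B: 7  (via F)
J: 7  (via C)
A: 8  (via H)
E: 8  (via D)
G: 8  (via J)
Shortest route: I → C → J → G = 8 min.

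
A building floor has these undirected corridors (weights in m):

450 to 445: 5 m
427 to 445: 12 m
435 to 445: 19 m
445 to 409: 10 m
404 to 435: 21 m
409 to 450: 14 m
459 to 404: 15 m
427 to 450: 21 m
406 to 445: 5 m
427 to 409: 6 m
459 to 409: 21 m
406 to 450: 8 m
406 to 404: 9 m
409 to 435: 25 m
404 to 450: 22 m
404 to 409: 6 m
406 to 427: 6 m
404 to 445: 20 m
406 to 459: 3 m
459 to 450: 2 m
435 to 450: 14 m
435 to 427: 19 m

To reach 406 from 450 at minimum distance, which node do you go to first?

459

Candidate routes:
450 - 459 - 406: 2+3 = 5
450 - 406: 8 = 8
Cheapest is 450 - 459 - 406 at 5 m.
So from 450 the first move is to 459.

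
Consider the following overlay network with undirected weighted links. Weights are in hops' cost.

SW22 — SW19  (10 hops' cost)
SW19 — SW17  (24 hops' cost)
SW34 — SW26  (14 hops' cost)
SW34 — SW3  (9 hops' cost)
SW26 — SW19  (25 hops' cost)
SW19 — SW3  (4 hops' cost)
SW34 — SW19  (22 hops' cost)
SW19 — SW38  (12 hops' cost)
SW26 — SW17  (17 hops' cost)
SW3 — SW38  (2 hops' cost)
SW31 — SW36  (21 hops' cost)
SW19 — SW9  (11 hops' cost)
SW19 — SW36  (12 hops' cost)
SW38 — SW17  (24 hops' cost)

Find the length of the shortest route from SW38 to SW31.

39 hops' cost

Candidate routes:
SW38 → SW3 → SW34 → SW19 → SW36 → SW31: 2+9+22+12+21 = 66
SW38 → SW19 → SW36 → SW31: 12+12+21 = 45
SW38 → SW3 → SW19 → SW36 → SW31: 2+4+12+21 = 39
Cheapest is SW38 → SW3 → SW19 → SW36 → SW31 at 39 hops' cost.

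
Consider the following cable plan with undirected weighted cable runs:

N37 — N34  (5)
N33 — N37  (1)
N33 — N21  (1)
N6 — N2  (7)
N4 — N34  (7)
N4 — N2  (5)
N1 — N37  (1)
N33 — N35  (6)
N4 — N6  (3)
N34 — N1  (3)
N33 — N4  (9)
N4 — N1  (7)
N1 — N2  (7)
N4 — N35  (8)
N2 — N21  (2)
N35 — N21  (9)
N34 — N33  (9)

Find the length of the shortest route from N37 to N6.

11

Shortest distances from N37:
N37: 0
N1: 1  (via N37)
N33: 1  (via N37)
N21: 2  (via N33)
N2: 4  (via N21)
N34: 4  (via N1)
N35: 7  (via N33)
N4: 8  (via N1)
N6: 11  (via N2)
Shortest route: N37 → N33 → N21 → N2 → N6 = 11.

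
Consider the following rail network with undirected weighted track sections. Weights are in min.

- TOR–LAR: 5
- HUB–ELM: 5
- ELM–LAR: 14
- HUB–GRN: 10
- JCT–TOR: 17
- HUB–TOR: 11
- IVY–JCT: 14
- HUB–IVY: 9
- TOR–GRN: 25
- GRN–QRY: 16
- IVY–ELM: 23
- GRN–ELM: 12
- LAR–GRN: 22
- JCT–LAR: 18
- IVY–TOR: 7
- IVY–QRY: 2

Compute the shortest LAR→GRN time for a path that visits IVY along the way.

30 min

Shortest LAR→IVY: LAR–TOR–IVY = 12
Shortest IVY→GRN: IVY–QRY–GRN = 18
Total via IVY: 12 + 18 = 30 min.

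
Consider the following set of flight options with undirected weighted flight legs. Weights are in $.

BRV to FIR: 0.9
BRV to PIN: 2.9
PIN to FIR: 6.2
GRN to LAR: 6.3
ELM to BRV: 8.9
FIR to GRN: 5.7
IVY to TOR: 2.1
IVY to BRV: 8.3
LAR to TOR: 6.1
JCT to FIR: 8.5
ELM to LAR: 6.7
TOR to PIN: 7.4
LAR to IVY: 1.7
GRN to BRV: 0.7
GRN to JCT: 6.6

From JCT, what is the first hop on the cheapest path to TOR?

GRN

Candidate routes:
JCT–GRN–LAR–IVY–TOR: 6.6+6.3+1.7+2.1 = 16.7
JCT–GRN–BRV–PIN–TOR: 6.6+0.7+2.9+7.4 = 17.6
Cheapest is JCT–GRN–LAR–IVY–TOR at $16.7.
So from JCT the first move is to GRN.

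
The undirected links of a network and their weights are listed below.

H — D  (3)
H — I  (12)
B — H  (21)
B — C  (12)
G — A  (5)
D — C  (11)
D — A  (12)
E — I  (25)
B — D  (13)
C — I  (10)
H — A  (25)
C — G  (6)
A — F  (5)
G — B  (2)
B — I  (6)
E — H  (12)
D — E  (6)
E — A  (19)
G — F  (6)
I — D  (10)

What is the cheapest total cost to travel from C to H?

14

Enumerating some paths:
C - D - H: 11+3 = 14
C - I - H: 10+12 = 22
C - I - D - H: 10+10+3 = 23
The minimum is 14 via C - D - H.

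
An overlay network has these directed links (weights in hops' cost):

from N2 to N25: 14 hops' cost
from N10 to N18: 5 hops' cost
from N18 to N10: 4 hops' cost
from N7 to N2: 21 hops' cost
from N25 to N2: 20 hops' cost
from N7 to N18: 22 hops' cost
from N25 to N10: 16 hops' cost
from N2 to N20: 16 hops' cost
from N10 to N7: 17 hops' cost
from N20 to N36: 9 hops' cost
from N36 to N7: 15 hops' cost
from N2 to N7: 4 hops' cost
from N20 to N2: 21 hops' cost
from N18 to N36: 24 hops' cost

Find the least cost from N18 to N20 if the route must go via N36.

76 hops' cost

Best N18 to N36: N18 → N36 costing 24
Best N36 to N20: N36 → N7 → N2 → N20 costing 52
Total via N36: 24 + 52 = 76 hops' cost.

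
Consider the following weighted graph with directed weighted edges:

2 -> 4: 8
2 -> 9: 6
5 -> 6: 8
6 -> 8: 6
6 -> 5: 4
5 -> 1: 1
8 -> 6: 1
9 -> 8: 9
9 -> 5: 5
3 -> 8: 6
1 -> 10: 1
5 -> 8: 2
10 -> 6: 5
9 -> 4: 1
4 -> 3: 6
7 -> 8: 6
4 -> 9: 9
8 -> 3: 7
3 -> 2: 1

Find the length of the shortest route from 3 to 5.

11

Enumerating some paths:
3 → 2 → 9 → 5: 1+6+5 = 12
3 → 8 → 6 → 5: 6+1+4 = 11
3 → 2 → 9 → 8 → 6 → 5: 1+6+9+1+4 = 21
The minimum is 11 via 3 → 8 → 6 → 5.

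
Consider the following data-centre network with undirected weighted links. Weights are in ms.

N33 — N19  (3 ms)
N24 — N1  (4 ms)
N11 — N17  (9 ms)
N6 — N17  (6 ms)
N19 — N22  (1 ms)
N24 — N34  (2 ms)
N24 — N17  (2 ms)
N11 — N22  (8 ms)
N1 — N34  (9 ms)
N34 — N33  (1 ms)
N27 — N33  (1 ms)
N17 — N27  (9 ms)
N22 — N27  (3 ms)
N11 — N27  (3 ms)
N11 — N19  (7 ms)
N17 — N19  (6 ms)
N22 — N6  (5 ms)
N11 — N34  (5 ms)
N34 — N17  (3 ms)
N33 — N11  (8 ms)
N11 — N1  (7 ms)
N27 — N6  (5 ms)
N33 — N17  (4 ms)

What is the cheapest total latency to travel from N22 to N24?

7 ms

Candidate routes:
N22–N19–N33–N34–N24: 1+3+1+2 = 7
N22–N19–N17–N24: 1+6+2 = 9
N22–N27–N33–N17–N24: 3+1+4+2 = 10
N22–N27–N33–N34–N17–N24: 3+1+1+3+2 = 10
The minimum is 7 ms via N22–N19–N33–N34–N24.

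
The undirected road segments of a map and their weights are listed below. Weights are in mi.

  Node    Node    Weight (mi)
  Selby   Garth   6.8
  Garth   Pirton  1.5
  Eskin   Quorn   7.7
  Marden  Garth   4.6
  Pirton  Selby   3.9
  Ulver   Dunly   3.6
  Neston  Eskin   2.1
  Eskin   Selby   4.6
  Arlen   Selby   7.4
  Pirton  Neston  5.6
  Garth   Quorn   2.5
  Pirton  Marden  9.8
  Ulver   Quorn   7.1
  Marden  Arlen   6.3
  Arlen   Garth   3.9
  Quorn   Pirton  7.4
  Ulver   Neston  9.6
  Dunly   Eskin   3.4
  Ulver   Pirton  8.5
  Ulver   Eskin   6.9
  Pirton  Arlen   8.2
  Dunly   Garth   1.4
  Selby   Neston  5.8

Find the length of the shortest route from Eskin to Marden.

9.4 mi

Compare a few routes:
Eskin → Dunly → Garth → Marden: 3.4+1.4+4.6 = 9.4
Eskin → Neston → Pirton → Garth → Marden: 2.1+5.6+1.5+4.6 = 13.8
Eskin → Selby → Pirton → Garth → Marden: 4.6+3.9+1.5+4.6 = 14.6
The minimum is 9.4 mi via Eskin → Dunly → Garth → Marden.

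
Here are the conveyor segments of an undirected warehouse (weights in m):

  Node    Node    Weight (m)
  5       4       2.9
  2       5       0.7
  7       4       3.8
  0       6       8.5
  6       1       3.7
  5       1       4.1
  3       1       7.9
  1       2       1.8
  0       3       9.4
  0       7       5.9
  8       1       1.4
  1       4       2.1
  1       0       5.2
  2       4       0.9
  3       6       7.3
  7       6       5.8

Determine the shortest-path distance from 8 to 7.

7.3 m

Shortest distances from 8:
8: 0
1: 1.4  (via 8)
2: 3.2  (via 1)
4: 3.5  (via 1)
5: 3.9  (via 2)
6: 5.1  (via 1)
0: 6.6  (via 1)
7: 7.3  (via 4)
Shortest route: 8 → 1 → 4 → 7 = 7.3 m.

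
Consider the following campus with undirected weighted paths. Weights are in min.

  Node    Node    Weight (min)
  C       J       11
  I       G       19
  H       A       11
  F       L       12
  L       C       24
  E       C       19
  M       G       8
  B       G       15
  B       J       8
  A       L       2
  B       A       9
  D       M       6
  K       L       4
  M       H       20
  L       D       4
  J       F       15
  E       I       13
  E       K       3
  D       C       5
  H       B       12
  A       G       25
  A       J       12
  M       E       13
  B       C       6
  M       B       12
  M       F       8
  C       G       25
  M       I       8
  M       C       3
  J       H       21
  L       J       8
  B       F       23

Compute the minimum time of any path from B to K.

Settle nodes by increasing distance from B:
B: 0
C: 6  (via B)
J: 8  (via B)
A: 9  (via B)
M: 9  (via C)
D: 11  (via C)
L: 11  (via A)
H: 12  (via B)
G: 15  (via B)
K: 15  (via L)
Shortest route: B → A → L → K = 15 min.

15 min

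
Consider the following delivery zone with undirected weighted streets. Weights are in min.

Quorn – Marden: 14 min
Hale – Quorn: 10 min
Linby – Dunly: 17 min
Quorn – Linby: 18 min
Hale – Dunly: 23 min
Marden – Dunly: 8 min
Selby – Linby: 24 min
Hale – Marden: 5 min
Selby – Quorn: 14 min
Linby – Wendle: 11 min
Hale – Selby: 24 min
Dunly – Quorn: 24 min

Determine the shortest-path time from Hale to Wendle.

Compare a few routes:
Hale → Marden → Dunly → Linby → Wendle: 5+8+17+11 = 41
Hale → Quorn → Linby → Wendle: 10+18+11 = 39
The minimum is 39 min via Hale → Quorn → Linby → Wendle.

39 min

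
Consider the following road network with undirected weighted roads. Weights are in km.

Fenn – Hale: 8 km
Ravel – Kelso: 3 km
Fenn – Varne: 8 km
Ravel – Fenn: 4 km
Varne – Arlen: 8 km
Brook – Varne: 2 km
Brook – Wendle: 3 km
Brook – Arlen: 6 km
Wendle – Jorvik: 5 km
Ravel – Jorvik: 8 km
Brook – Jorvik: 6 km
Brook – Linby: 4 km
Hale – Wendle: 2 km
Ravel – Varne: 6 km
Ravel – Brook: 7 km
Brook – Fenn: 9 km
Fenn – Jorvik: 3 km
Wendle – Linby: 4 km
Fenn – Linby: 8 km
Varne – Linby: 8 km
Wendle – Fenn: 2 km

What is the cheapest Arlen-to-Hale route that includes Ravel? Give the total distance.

Best Arlen to Ravel: Arlen–Brook–Ravel costing 13
Shortest Ravel→Hale: Ravel–Fenn–Wendle–Hale = 8
Total via Ravel: 13 + 8 = 21 km.

21 km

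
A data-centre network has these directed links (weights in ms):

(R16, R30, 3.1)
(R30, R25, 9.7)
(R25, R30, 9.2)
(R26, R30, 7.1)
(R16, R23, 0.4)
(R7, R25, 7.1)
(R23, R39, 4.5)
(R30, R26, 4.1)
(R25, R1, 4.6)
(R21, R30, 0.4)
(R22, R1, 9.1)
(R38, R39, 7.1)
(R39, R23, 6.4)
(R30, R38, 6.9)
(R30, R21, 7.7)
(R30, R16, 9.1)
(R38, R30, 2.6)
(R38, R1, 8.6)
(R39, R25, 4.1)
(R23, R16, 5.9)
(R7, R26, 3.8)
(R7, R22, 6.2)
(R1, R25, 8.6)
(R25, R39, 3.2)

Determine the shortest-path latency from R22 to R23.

Candidate routes:
R22–R1–R25–R39–R23: 9.1+8.6+3.2+6.4 = 27.3
R22–R1–R25–R30–R16–R23: 9.1+8.6+9.2+9.1+0.4 = 36.4
The minimum is 27.3 ms via R22–R1–R25–R39–R23.

27.3 ms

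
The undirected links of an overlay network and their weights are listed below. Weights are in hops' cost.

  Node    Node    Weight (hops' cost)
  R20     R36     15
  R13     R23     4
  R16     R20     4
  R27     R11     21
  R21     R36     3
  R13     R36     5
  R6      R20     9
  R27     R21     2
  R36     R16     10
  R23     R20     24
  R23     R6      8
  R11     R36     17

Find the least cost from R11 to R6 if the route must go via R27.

Shortest R11→R27: R11–R27 = 21
Shortest R27→R6: R27–R21–R36–R13–R23–R6 = 22
Total via R27: 21 + 22 = 43 hops' cost.

43 hops' cost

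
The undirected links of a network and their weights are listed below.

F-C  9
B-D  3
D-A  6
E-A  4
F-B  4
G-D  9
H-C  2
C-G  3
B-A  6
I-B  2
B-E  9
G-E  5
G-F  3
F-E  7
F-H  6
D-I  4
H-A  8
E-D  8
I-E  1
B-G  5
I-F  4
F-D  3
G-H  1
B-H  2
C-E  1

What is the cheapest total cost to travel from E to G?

4

Compare a few routes:
E–G: 5 = 5
E–I–B–H–G: 1+2+2+1 = 6
E–C–G: 1+3 = 4
Cheapest is E–C–G at 4.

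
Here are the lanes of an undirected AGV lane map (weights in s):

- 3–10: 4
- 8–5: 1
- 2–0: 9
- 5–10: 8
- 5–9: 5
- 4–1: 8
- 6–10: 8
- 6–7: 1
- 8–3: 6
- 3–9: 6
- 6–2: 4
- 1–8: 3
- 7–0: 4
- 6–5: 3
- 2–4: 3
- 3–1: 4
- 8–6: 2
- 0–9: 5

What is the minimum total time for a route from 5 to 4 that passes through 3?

Shortest 5→3: 5 → 8 → 3 = 7
Shortest 3→4: 3 → 1 → 4 = 12
Total via 3: 7 + 12 = 19 s.

19 s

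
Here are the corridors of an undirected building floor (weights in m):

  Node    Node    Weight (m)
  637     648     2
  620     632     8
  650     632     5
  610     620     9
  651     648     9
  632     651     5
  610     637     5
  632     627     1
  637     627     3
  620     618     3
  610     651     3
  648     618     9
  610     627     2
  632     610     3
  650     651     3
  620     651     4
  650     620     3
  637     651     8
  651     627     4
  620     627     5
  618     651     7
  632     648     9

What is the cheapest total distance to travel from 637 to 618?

11 m

Compare a few routes:
637 → 627 → 651 → 618: 3+4+7 = 14
637 → 648 → 618: 2+9 = 11
637 → 627 → 651 → 620 → 618: 3+4+4+3 = 14
Cheapest is 637 → 648 → 618 at 11 m.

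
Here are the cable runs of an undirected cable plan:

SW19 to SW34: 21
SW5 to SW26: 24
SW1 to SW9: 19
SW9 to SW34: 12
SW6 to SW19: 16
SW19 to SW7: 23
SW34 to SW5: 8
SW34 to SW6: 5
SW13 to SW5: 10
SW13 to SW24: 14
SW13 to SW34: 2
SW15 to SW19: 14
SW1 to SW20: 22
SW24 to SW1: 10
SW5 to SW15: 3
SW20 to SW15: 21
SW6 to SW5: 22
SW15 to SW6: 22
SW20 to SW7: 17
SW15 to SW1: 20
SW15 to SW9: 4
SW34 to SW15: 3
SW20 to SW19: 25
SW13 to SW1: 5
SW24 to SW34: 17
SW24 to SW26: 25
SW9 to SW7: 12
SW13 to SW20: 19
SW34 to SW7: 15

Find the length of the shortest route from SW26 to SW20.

Candidate routes:
SW26 → SW5 → SW13 → SW20: 24+10+19 = 53
SW26 → SW5 → SW15 → SW20: 24+3+21 = 48
SW26 → SW5 → SW15 → SW34 → SW13 → SW20: 24+3+3+2+19 = 51
The minimum is 48 via SW26 → SW5 → SW15 → SW20.

48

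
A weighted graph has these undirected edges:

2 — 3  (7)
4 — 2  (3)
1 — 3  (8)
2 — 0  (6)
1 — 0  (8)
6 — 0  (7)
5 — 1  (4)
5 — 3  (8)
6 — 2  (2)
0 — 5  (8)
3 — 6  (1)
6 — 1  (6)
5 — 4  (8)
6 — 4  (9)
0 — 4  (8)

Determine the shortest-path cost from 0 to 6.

7

Shortest distances from 0:
0: 0
2: 6  (via 0)
6: 7  (via 0)
Shortest route: 0 → 6 = 7.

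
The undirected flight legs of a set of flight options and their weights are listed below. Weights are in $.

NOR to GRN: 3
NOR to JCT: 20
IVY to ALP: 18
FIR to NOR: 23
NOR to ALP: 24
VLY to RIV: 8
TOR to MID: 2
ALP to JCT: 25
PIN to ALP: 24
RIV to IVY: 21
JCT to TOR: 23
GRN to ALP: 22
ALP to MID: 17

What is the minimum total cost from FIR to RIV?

$86

Candidate routes:
FIR - NOR - JCT - ALP - IVY - RIV: 23+20+25+18+21 = 107
FIR - NOR - JCT - TOR - MID - ALP - IVY - RIV: 23+20+23+2+17+18+21 = 124
FIR - NOR - GRN - ALP - IVY - RIV: 23+3+22+18+21 = 87
FIR - NOR - ALP - IVY - RIV: 23+24+18+21 = 86
Cheapest is FIR - NOR - ALP - IVY - RIV at $86.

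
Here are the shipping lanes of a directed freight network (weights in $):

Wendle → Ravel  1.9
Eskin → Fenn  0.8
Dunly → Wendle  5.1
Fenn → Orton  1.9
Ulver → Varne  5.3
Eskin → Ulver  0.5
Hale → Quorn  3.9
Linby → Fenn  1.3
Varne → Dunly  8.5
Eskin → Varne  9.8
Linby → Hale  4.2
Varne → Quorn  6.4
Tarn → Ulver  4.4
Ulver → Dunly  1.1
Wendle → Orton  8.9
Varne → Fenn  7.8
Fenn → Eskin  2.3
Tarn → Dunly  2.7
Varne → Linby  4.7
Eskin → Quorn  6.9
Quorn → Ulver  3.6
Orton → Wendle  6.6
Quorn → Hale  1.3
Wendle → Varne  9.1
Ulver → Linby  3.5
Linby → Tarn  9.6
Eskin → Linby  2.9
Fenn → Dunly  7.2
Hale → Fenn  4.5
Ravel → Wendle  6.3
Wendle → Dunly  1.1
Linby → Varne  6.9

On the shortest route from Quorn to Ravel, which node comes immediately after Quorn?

Compare a few routes:
Quorn → Ulver → Dunly → Wendle → Ravel: 3.6+1.1+5.1+1.9 = 11.7
Quorn → Hale → Fenn → Orton → Wendle → Ravel: 1.3+4.5+1.9+6.6+1.9 = 16.2
The minimum is $11.7 via Quorn → Ulver → Dunly → Wendle → Ravel.
So from Quorn the first move is to Ulver.

Ulver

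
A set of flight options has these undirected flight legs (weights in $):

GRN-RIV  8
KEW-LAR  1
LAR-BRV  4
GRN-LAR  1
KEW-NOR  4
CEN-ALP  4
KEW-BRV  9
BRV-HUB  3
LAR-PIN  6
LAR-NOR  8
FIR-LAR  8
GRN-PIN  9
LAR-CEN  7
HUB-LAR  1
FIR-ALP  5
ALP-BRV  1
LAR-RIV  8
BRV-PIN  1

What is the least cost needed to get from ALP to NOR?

Enumerating some paths:
ALP–BRV–LAR–NOR: 1+4+8 = 13
ALP–BRV–LAR–KEW–NOR: 1+4+1+4 = 10
The minimum is $10 via ALP–BRV–LAR–KEW–NOR.

$10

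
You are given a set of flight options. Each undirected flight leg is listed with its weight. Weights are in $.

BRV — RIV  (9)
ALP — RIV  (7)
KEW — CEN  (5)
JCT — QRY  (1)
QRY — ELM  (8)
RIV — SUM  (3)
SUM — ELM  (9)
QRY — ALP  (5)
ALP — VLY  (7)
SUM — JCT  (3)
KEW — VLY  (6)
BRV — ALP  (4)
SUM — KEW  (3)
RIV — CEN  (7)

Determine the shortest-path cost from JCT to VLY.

$12

Compare a few routes:
JCT–QRY–ALP–VLY: 1+5+7 = 13
JCT–SUM–RIV–ALP–VLY: 3+3+7+7 = 20
JCT–SUM–RIV–CEN–KEW–VLY: 3+3+7+5+6 = 24
JCT–SUM–KEW–VLY: 3+3+6 = 12
Cheapest is JCT–SUM–KEW–VLY at $12.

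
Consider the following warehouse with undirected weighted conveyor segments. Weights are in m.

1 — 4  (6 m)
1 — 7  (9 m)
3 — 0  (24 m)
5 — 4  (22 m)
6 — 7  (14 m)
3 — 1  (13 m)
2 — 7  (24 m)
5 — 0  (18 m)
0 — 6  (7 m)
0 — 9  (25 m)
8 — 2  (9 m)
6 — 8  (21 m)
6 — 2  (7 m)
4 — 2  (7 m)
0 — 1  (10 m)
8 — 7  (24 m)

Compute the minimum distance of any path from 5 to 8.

Candidate routes:
5 - 0 - 1 - 4 - 2 - 8: 18+10+6+7+9 = 50
5 - 0 - 6 - 8: 18+7+21 = 46
5 - 0 - 6 - 2 - 8: 18+7+7+9 = 41
5 - 4 - 2 - 8: 22+7+9 = 38
Cheapest is 5 - 4 - 2 - 8 at 38 m.

38 m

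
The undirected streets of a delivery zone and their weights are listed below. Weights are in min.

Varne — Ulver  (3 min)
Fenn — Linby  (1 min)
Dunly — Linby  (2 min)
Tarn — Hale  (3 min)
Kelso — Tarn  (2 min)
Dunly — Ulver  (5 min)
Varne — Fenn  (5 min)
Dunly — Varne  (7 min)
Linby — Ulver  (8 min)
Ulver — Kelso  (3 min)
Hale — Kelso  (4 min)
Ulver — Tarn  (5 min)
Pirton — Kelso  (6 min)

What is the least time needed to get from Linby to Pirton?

Shortest distances from Linby:
Linby: 0
Fenn: 1  (via Linby)
Dunly: 2  (via Linby)
Varne: 6  (via Fenn)
Ulver: 7  (via Dunly)
Kelso: 10  (via Ulver)
Tarn: 12  (via Ulver)
Hale: 14  (via Kelso)
Pirton: 16  (via Kelso)
Shortest route: Linby–Dunly–Ulver–Kelso–Pirton = 16 min.

16 min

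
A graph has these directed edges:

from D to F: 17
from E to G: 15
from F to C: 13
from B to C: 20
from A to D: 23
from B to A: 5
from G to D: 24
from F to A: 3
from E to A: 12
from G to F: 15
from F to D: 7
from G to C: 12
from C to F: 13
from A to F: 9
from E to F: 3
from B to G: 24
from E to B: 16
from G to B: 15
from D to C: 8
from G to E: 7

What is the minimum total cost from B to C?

Candidate routes:
B–C: 20 = 20
B–G–C: 24+12 = 36
B–A–F–C: 5+9+13 = 27
B–A–F–D–C: 5+9+7+8 = 29
Cheapest is B–C at 20.

20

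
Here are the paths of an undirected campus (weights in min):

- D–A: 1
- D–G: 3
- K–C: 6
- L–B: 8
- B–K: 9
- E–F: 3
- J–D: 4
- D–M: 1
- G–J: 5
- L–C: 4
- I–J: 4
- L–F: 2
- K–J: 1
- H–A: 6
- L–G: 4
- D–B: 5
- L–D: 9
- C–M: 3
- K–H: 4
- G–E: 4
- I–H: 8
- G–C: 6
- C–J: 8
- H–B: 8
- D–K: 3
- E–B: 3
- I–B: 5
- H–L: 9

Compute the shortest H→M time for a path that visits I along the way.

17 min

Shortest H→I: H → I = 8
Shortest I→M: I → J → D → M = 9
Total via I: 8 + 9 = 17 min.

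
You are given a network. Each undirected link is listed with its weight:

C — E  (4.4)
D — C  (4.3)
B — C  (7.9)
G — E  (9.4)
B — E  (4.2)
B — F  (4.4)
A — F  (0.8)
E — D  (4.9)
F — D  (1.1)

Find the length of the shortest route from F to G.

15.4

Compare a few routes:
F → B → E → G: 4.4+4.2+9.4 = 18
F → D → E → G: 1.1+4.9+9.4 = 15.4
F → D → C → E → G: 1.1+4.3+4.4+9.4 = 19.2
The minimum is 15.4 via F → D → E → G.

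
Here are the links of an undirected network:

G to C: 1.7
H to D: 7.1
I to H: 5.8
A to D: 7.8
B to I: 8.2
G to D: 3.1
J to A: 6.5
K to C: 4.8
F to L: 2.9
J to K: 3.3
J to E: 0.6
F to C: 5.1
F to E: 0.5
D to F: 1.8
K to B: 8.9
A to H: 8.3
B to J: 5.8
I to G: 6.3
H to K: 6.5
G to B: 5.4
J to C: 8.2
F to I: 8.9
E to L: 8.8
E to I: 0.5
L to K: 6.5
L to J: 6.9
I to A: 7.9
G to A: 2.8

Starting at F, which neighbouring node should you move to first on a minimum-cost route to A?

Compare a few routes:
F - D - G - A: 1.8+3.1+2.8 = 7.7
F - E - J - A: 0.5+0.6+6.5 = 7.6
The minimum is 7.6 via F - E - J - A.
So from F the first move is to E.

E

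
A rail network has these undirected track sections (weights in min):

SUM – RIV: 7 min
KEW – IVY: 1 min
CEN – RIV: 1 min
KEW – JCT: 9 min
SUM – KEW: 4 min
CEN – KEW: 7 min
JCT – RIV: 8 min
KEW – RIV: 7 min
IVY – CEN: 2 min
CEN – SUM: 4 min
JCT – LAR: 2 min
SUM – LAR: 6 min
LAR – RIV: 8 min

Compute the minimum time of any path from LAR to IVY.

11 min

Shortest distances from LAR:
LAR: 0
JCT: 2  (via LAR)
SUM: 6  (via LAR)
RIV: 8  (via LAR)
CEN: 9  (via RIV)
KEW: 10  (via SUM)
IVY: 11  (via CEN)
Shortest route: LAR → RIV → CEN → IVY = 11 min.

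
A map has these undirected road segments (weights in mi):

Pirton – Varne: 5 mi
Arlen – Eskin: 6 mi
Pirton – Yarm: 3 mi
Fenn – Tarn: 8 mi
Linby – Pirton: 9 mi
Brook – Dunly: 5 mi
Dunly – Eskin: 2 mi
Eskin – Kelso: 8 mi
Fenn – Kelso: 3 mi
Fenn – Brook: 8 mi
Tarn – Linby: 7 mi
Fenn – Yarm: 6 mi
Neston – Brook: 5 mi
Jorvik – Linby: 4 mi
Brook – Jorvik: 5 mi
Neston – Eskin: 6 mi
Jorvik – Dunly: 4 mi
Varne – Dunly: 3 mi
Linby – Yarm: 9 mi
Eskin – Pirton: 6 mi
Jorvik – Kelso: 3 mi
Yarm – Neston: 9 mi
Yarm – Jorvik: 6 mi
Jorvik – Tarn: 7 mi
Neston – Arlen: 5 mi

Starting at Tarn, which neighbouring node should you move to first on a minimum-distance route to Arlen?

Jorvik

Compare a few routes:
Tarn → Linby → Jorvik → Dunly → Eskin → Arlen: 7+4+4+2+6 = 23
Tarn → Jorvik → Dunly → Eskin → Arlen: 7+4+2+6 = 19
Tarn → Jorvik → Brook → Neston → Arlen: 7+5+5+5 = 22
Cheapest is Tarn → Jorvik → Dunly → Eskin → Arlen at 19 mi.
So from Tarn the first move is to Jorvik.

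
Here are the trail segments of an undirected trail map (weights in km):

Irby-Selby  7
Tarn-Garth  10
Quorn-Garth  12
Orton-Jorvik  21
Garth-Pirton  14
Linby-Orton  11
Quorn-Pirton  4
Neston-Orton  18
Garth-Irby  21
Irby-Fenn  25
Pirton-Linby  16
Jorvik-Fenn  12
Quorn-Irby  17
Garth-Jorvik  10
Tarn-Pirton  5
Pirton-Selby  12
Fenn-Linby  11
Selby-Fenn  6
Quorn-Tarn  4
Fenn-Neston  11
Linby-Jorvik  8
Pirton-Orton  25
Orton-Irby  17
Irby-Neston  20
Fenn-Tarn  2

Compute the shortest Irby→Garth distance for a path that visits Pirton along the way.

33 km

Best Irby to Pirton: Irby → Selby → Pirton costing 19
Best Pirton to Garth: Pirton → Garth costing 14
Total via Pirton: 19 + 14 = 33 km.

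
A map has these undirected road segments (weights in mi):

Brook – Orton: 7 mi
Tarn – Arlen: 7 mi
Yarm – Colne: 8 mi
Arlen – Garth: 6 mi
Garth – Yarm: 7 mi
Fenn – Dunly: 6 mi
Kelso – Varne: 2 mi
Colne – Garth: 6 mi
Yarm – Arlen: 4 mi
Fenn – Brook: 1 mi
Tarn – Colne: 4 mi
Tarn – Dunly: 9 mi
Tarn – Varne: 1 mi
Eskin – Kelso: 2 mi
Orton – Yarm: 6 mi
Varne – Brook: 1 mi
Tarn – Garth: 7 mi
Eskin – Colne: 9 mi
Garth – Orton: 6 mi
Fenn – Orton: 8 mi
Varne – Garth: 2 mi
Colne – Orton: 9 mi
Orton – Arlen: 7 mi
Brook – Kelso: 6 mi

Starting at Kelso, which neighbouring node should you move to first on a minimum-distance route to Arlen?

Compare a few routes:
Kelso - Brook - Varne - Garth - Arlen: 6+1+2+6 = 15
Kelso - Varne - Garth - Yarm - Arlen: 2+2+7+4 = 15
Kelso - Brook - Varne - Tarn - Arlen: 6+1+1+7 = 15
Kelso - Varne - Tarn - Arlen: 2+1+7 = 10
The minimum is 10 mi via Kelso - Varne - Tarn - Arlen.
So from Kelso the first move is to Varne.

Varne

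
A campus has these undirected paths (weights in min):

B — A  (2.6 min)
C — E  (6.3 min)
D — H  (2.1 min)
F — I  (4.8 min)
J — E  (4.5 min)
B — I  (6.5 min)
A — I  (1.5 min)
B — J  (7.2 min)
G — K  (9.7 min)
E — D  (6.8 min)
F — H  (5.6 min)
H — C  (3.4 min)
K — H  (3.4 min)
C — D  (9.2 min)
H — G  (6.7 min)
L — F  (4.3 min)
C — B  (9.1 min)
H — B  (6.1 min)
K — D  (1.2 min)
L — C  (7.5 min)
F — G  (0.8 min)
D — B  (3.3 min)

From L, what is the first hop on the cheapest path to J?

Candidate routes:
L–F–I–A–B–J: 4.3+4.8+1.5+2.6+7.2 = 20.4
L–C–E–J: 7.5+6.3+4.5 = 18.3
The minimum is 18.3 min via L–C–E–J.
So from L the first move is to C.

C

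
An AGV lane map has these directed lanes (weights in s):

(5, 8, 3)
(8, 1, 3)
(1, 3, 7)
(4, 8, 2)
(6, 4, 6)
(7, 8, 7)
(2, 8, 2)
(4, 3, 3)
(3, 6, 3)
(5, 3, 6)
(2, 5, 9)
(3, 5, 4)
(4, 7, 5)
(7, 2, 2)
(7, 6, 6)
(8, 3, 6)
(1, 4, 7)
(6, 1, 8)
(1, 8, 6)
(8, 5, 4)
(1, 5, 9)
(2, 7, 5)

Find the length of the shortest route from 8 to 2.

Enumerating some paths:
8 - 1 - 4 - 7 - 2: 3+7+5+2 = 17
8 - 3 - 6 - 4 - 7 - 2: 6+3+6+5+2 = 22
The minimum is 17 s via 8 - 1 - 4 - 7 - 2.

17 s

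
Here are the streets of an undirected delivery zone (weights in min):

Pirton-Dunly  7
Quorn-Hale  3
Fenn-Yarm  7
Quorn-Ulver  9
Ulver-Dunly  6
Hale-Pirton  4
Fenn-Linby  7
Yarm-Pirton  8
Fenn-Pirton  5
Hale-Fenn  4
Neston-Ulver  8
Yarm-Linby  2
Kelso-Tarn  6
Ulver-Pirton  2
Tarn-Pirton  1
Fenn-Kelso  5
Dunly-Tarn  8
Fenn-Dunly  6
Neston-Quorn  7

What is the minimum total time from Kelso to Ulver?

9 min

Compare a few routes:
Kelso - Fenn - Pirton - Ulver: 5+5+2 = 12
Kelso - Tarn - Pirton - Ulver: 6+1+2 = 9
Kelso - Fenn - Hale - Pirton - Ulver: 5+4+4+2 = 15
The minimum is 9 min via Kelso - Tarn - Pirton - Ulver.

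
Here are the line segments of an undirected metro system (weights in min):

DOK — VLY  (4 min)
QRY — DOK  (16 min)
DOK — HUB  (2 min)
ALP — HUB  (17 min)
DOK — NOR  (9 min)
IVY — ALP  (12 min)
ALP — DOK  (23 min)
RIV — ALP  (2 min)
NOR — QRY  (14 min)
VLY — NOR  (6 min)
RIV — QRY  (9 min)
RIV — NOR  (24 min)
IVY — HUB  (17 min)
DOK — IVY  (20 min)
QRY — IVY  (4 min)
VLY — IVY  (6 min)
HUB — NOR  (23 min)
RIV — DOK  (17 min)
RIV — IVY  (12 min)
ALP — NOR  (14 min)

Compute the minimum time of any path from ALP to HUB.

Running Dijkstra from ALP:
ALP: 0
RIV: 2  (via ALP)
QRY: 11  (via RIV)
IVY: 12  (via ALP)
NOR: 14  (via ALP)
HUB: 17  (via ALP)
Shortest route: ALP–HUB = 17 min.

17 min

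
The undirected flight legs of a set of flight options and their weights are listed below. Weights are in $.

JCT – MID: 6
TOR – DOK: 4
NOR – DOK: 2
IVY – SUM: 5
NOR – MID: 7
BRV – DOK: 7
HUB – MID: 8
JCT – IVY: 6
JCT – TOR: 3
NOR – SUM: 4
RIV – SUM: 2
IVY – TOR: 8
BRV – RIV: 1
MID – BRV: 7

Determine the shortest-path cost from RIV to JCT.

Candidate routes:
RIV–SUM–IVY–JCT: 2+5+6 = 13
RIV–BRV–DOK–TOR–JCT: 1+7+4+3 = 15
RIV–BRV–MID–JCT: 1+7+6 = 14
The minimum is $13 via RIV–SUM–IVY–JCT.

$13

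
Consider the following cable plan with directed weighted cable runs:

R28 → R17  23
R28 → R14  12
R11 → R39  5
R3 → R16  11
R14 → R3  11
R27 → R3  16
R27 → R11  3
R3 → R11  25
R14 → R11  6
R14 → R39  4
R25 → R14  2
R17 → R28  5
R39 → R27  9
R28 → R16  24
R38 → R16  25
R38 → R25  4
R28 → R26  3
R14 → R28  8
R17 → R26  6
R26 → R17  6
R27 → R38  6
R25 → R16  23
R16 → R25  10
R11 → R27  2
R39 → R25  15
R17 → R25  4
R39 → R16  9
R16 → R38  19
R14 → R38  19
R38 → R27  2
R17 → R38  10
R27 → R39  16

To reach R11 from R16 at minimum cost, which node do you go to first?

Enumerating some paths:
R16 → R38 → R25 → R14 → R11: 19+4+2+6 = 31
R16 → R38 → R27 → R11: 19+2+3 = 24
R16 → R25 → R14 → R11: 10+2+6 = 18
R16 → R25 → R14 → R39 → R27 → R11: 10+2+4+9+3 = 28
The minimum is 18 via R16 → R25 → R14 → R11.
So from R16 the first move is to R25.

R25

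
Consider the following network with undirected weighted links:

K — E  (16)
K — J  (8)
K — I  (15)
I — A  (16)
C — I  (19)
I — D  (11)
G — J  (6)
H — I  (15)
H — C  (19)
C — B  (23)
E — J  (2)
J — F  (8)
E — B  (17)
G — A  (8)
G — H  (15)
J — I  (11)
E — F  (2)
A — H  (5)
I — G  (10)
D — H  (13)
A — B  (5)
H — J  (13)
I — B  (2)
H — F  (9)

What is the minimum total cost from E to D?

24

Candidate routes:
E - J - H - D: 2+13+13 = 28
E - F - H - D: 2+9+13 = 24
The minimum is 24 via E - F - H - D.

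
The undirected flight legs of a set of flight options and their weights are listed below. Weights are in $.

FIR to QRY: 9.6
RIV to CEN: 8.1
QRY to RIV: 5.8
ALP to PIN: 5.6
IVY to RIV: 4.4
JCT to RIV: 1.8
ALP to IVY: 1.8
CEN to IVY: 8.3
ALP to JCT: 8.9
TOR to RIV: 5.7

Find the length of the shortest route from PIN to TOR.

$17.5

Compare a few routes:
PIN → ALP → JCT → RIV → TOR: 5.6+8.9+1.8+5.7 = 22
PIN → ALP → IVY → RIV → TOR: 5.6+1.8+4.4+5.7 = 17.5
Cheapest is PIN → ALP → IVY → RIV → TOR at $17.5.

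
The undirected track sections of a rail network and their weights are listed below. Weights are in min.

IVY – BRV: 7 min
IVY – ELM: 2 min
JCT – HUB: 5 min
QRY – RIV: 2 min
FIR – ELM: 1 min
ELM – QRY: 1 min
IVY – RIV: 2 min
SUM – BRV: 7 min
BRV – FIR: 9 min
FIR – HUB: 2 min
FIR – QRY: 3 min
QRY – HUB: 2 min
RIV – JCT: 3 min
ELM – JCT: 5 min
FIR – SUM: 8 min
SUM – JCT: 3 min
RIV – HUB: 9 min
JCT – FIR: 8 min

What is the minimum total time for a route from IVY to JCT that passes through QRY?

8 min

Best IVY to QRY: IVY → ELM → QRY costing 3
Best QRY to JCT: QRY → RIV → JCT costing 5
Total via QRY: 3 + 5 = 8 min.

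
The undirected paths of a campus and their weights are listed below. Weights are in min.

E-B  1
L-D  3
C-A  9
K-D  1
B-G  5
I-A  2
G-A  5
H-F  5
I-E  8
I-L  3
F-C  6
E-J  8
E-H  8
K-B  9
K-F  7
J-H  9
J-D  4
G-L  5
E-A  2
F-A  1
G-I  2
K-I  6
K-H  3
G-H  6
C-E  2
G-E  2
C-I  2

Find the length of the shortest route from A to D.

8 min

Candidate routes:
A–F–K–D: 1+7+1 = 9
A–I–L–D: 2+3+3 = 8
Cheapest is A–I–L–D at 8 min.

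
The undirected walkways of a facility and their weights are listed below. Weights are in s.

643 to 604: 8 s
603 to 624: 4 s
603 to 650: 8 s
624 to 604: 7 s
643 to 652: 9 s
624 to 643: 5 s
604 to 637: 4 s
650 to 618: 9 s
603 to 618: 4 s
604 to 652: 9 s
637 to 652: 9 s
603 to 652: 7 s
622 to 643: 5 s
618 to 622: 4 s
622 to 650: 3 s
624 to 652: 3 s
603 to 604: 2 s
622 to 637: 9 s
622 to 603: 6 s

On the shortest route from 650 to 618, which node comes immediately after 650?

Candidate routes:
650 → 618: 9 = 9
650 → 622 → 618: 3+4 = 7
The minimum is 7 s via 650 → 622 → 618.
So from 650 the first move is to 622.

622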